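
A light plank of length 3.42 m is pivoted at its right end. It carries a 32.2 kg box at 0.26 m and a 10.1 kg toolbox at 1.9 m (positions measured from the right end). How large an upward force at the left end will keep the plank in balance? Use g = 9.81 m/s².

F ≈ 79.1 N

Taking torques about the right end:
Box: 32.2 × 9.81 = 315.9 N down at 0.26 m → arm 0.26 m, τ = 315.9 × 0.26 = 82.13 N·m counterclockwise.
Toolbox: 10.1 × 9.81 = 99.08 N down at 1.9 m → arm 1.9 m, τ = 99.08 × 1.9 = 188.3 N·m counterclockwise.
Net moment of the loads = 270.4 N·m counterclockwise.
The upward force F acts at the left end, arm 3.42 m, giving F × 3.42 clockwise.
For rotational equilibrium, F × 3.42 = 270.4, so F = 270.4 / 3.42 = 79.1 N.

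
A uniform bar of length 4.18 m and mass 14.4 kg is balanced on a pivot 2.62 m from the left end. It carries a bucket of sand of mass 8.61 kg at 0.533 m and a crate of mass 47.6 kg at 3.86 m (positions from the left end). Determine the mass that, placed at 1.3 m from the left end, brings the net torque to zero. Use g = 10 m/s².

m ≈ 25.3 kg

Take moments about the pivot (at 2.62 m from the left end).
Beam weight: 14.4 × 10 = 144 N down at 2.09 m → arm 0.53 m, τ = 144 × 0.53 = 76.32 N·m counterclockwise.
Bucket of sand: 8.61 × 10 = 86.1 N down at 0.533 m → arm 2.087 m, τ = 86.1 × 2.087 = 179.7 N·m counterclockwise.
Crate: 47.6 × 10 = 476 N down at 3.86 m → arm 1.24 m, τ = 476 × 1.24 = 590.2 N·m clockwise.
Net moment of known loads = 334.2 N·m clockwise.
An unknown mass m at 1.3 m has arm 1.32 m; its moment is m·g·1.32 counterclockwise.
Balancing moments: m × 10 × 1.32 = 334.2, giving m = 334.2 / (10 × 1.32) = 25.3 kg.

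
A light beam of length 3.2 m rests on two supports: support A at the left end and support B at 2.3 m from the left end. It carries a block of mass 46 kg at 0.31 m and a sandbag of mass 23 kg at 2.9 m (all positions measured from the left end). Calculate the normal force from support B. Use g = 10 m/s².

Choose support A as the axis so its reaction then has zero moment arm.
Block: 46 × 10 = 460 N down at 0.31 m → arm 0.31 m, τ = 460 × 0.31 = 142.6 N·m clockwise.
Sandbag: 23 × 10 = 230 N down at 2.9 m → arm 2.9 m, τ = 230 × 2.9 = 667 N·m clockwise.
Net load moment about support A = 809.6 N·m clockwise.
Reaction R at support B is upward at 2.3 m, arm 2.3 m → moment R × 2.3 counterclockwise.
Στ = 0 ⇒ R × 2.3 = 809.6 ⇒ R = 352 N.

R_B ≈ 352 N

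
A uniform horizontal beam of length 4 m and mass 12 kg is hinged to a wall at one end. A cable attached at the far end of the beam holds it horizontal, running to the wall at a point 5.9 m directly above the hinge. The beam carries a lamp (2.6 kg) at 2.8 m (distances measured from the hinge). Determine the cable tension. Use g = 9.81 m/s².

Take moments about the hinge.
Beam weight: 12 × 9.81 = 117.7 N down at 2 m → arm 2 m, τ = 117.7 × 2 = 235.4 N·m clockwise.
Lamp: 2.6 × 9.81 = 25.51 N down at 2.8 m → arm 2.8 m, τ = 25.51 × 2.8 = 71.43 N·m clockwise.
Total clockwise load moment = 306.8 N·m.
The cable tension T acts at 4 m; only its component perpendicular to the beam, T sinθ, produces torque. sinθ = h/√(h²+d²) = 5.9/√(5.9²+4²) = 0.8277.
For rotational equilibrium, T × 4 × 0.8277 = 306.8, so T = 306.8 / 3.311 = 92.7 N.

T ≈ 92.7 N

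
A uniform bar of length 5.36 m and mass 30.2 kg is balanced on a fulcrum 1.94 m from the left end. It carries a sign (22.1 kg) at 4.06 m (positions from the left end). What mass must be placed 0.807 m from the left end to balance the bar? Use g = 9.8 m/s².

About the fulcrum (at 1.94 m from the left end):
Beam weight: 30.2 × 9.8 = 296 N down at 2.68 m → arm 0.74 m, τ = 296 × 0.74 = 219 N·m clockwise.
Sign: 22.1 × 9.8 = 216.6 N down at 4.06 m → arm 2.12 m, τ = 216.6 × 2.12 = 459.2 N·m clockwise.
Net moment of known loads = 678.2 N·m clockwise.
An unknown mass m at 0.807 m has arm 1.133 m; its moment is m·g·1.133 counterclockwise.
For rotational equilibrium, m × 9.8 × 1.133 = 678.2, so m = 678.2 / (9.8 × 1.133) = 61.1 kg.

m ≈ 61.1 kg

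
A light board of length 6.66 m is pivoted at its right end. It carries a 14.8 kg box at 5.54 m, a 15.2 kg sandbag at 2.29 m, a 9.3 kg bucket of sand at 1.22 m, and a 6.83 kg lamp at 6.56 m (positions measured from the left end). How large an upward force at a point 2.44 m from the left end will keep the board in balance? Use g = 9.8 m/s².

Taking torques about the right end:
Box: 14.8 × 9.8 = 145 N down at 5.54 m → arm 1.12 m, τ = 145 × 1.12 = 162.4 N·m counterclockwise.
Sandbag: 15.2 × 9.8 = 149 N down at 2.29 m → arm 4.37 m, τ = 149 × 4.37 = 651.1 N·m counterclockwise.
Bucket of sand: 9.3 × 9.8 = 91.14 N down at 1.22 m → arm 5.44 m, τ = 91.14 × 5.44 = 495.8 N·m counterclockwise.
Lamp: 6.83 × 9.8 = 66.93 N down at 6.56 m → arm 0.1 m, τ = 66.93 × 0.1 = 6.693 N·m counterclockwise.
Net moment of the loads = 1316 N·m counterclockwise.
The upward force F acts at a point 2.44 m from the left end, arm 4.22 m, giving F × 4.22 clockwise.
Στ = 0 ⇒ F × 4.22 = 1316 ⇒ F = 1316 / 4.22 = 312 N.

F ≈ 312 N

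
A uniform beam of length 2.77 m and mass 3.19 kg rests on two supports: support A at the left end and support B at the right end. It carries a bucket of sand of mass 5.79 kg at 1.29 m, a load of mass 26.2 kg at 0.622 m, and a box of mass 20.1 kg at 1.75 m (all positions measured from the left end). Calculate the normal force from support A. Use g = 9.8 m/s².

Take moments about support B.
Beam weight: 3.19 × 9.8 = 31.26 N down at 1.385 m → arm 1.385 m, τ = 31.26 × 1.385 = 43.3 N·m counterclockwise.
Bucket of sand: 5.79 × 9.8 = 56.74 N down at 1.29 m → arm 1.48 m, τ = 56.74 × 1.48 = 83.98 N·m counterclockwise.
Load: 26.2 × 9.8 = 256.8 N down at 0.622 m → arm 2.148 m, τ = 256.8 × 2.148 = 551.6 N·m counterclockwise.
Box: 20.1 × 9.8 = 197 N down at 1.75 m → arm 1.02 m, τ = 197 × 1.02 = 200.9 N·m counterclockwise.
Net load moment about support B = 879.8 N·m counterclockwise.
Reaction R at support A is upward at 0 m, arm 2.77 m → moment R × 2.77 clockwise.
For rotational equilibrium, R × 2.77 = 879.8, so R = 318 N.

R_A ≈ 318 N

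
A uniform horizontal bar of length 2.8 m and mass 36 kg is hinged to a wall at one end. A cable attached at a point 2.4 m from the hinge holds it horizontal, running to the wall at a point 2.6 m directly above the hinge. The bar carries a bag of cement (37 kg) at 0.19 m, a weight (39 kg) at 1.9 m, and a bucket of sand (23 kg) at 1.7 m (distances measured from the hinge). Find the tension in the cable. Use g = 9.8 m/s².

About the hinge:
Beam weight: 36 × 9.8 = 352.8 N down at 1.4 m → arm 1.4 m, τ = 352.8 × 1.4 = 493.9 N·m clockwise.
Bag of cement: 37 × 9.8 = 362.6 N down at 0.19 m → arm 0.19 m, τ = 362.6 × 0.19 = 68.89 N·m clockwise.
Weight: 39 × 9.8 = 382.2 N down at 1.9 m → arm 1.9 m, τ = 382.2 × 1.9 = 726.2 N·m clockwise.
Bucket of sand: 23 × 9.8 = 225.4 N down at 1.7 m → arm 1.7 m, τ = 225.4 × 1.7 = 383.2 N·m clockwise.
Total clockwise load moment = 1672 N·m.
The cable tension T acts at 2.4 m; only its component perpendicular to the bar, T sinθ, produces torque. sinθ = h/√(h²+d²) = 2.6/√(2.6²+2.4²) = 0.7348.
Setting net torque to zero: T × 2.4 × 0.7348 = 1672 → T = 1672 / 1.764 = 948 N.

T ≈ 948 N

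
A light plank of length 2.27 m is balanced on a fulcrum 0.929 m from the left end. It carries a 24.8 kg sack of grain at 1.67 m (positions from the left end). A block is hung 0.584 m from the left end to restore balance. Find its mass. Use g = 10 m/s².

Taking torques about the fulcrum (at 0.929 m from the left end):
Sack of grain: 24.8 × 10 = 248 N down at 1.67 m → arm 0.741 m, τ = 248 × 0.741 = 183.8 N·m clockwise.
Net moment of known loads = 183.8 N·m clockwise.
An unknown mass m at 0.584 m has arm 0.345 m; its moment is m·g·0.345 counterclockwise.
For rotational equilibrium, m × 10 × 0.345 = 183.8, so m = 183.8 / (10 × 0.345) = 53.3 kg.

m ≈ 53.3 kg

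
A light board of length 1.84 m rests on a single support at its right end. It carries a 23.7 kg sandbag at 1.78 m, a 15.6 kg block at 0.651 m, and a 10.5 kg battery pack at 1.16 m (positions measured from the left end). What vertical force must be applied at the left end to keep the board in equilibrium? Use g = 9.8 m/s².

F ≈ 144 N

About the right end:
Sandbag: 23.7 × 9.8 = 232.3 N down at 1.78 m → arm 0.06 m, τ = 232.3 × 0.06 = 13.94 N·m counterclockwise.
Block: 15.6 × 9.8 = 152.9 N down at 0.651 m → arm 1.189 m, τ = 152.9 × 1.189 = 181.8 N·m counterclockwise.
Battery pack: 10.5 × 9.8 = 102.9 N down at 1.16 m → arm 0.68 m, τ = 102.9 × 0.68 = 69.97 N·m counterclockwise.
Net moment of the loads = 265.7 N·m counterclockwise.
The upward force F acts at the left end, arm 1.84 m, giving F × 1.84 clockwise.
For rotational equilibrium, F × 1.84 = 265.7, so F = 265.7 / 1.84 = 144 N.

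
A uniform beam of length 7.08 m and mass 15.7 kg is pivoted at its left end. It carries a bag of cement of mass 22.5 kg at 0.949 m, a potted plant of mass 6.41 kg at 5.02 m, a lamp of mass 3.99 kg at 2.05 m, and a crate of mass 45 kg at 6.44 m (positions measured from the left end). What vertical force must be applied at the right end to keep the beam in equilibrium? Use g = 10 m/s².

F ≈ 575 N

Taking torques about the left end:
Beam weight: 15.7 × 10 = 157 N down at 3.54 m → arm 3.54 m, τ = 157 × 3.54 = 555.8 N·m clockwise.
Bag of cement: 22.5 × 10 = 225 N down at 0.949 m → arm 0.949 m, τ = 225 × 0.949 = 213.5 N·m clockwise.
Potted plant: 6.41 × 10 = 64.1 N down at 5.02 m → arm 5.02 m, τ = 64.1 × 5.02 = 321.8 N·m clockwise.
Lamp: 3.99 × 10 = 39.9 N down at 2.05 m → arm 2.05 m, τ = 39.9 × 2.05 = 81.79 N·m clockwise.
Crate: 45 × 10 = 450 N down at 6.44 m → arm 6.44 m, τ = 450 × 6.44 = 2898 N·m clockwise.
Net moment of the loads = 4071 N·m clockwise.
The upward force F acts at the right end, arm 7.08 m, giving F × 7.08 counterclockwise.
For rotational equilibrium, F × 7.08 = 4071, so F = 4071 / 7.08 = 575 N.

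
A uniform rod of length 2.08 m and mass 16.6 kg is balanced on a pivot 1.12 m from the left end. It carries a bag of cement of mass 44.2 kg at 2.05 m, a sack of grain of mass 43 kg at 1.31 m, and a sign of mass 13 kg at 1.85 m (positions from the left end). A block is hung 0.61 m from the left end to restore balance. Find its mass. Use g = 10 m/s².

m ≈ 113 kg

Taking torques about the pivot (at 1.12 m from the left end):
Beam weight: 16.6 × 10 = 166 N down at 1.04 m → arm 0.08 m, τ = 166 × 0.08 = 13.28 N·m counterclockwise.
Bag of cement: 44.2 × 10 = 442 N down at 2.05 m → arm 0.93 m, τ = 442 × 0.93 = 411.1 N·m clockwise.
Sack of grain: 43 × 10 = 430 N down at 1.31 m → arm 0.19 m, τ = 430 × 0.19 = 81.7 N·m clockwise.
Sign: 13 × 10 = 130 N down at 1.85 m → arm 0.73 m, τ = 130 × 0.73 = 94.9 N·m clockwise.
Net moment of known loads = 574.4 N·m clockwise.
An unknown mass m at 0.61 m has arm 0.51 m; its moment is m·g·0.51 counterclockwise.
For rotational equilibrium, m × 10 × 0.51 = 574.4, so m = 574.4 / (10 × 0.51) = 113 kg.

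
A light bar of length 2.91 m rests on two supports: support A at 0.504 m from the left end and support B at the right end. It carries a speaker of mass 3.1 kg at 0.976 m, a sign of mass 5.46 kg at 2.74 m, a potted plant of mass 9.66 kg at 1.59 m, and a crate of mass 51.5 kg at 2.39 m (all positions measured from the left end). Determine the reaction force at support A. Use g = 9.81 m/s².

R_A ≈ 189 N

About support B:
Speaker: 3.1 × 9.81 = 30.41 N down at 0.976 m → arm 1.934 m, τ = 30.41 × 1.934 = 58.81 N·m counterclockwise.
Sign: 5.46 × 9.81 = 53.56 N down at 2.74 m → arm 0.17 m, τ = 53.56 × 0.17 = 9.105 N·m counterclockwise.
Potted plant: 9.66 × 9.81 = 94.76 N down at 1.59 m → arm 1.32 m, τ = 94.76 × 1.32 = 125.1 N·m counterclockwise.
Crate: 51.5 × 9.81 = 505.2 N down at 2.39 m → arm 0.52 m, τ = 505.2 × 0.52 = 262.7 N·m counterclockwise.
Net load moment about support B = 455.7 N·m counterclockwise.
Reaction R at support A is upward at 0.504 m, arm 2.406 m → moment R × 2.406 clockwise.
Balancing moments: R × 2.406 = 455.7, giving R = 189 N.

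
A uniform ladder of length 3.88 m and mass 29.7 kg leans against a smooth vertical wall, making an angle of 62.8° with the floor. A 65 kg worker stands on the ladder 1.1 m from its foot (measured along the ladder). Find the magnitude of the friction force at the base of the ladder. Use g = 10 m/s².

Take moments about the foot of the ladder.
Ladder weight 29.7×10 = 297 N acts at 1.94 m along the ladder; its horizontal arm is 1.94·cos62.8° = 0.8868 m → τ = 263.4 N·m clockwise.
Worker: 65×10 = 650 N at 1.1 m → arm 0.5028 m → τ = 326.8 N·m clockwise.
Wall normal N acts horizontally at the top; its moment arm is the height L sinθ = 3.88·sin62.8° = 3.451 m, counterclockwise.
For rotational equilibrium, N × 3.451 = 590.2, so N = 171 N.
ΣFx = 0: friction at the foot balances the wall's push, so f = N_wall = 171 N.

f ≈ 171 N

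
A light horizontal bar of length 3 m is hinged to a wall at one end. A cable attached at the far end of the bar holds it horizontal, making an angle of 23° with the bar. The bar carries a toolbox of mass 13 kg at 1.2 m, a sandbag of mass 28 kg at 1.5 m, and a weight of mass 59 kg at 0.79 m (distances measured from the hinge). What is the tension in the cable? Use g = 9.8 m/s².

Take moments about the hinge.
Toolbox: 13 × 9.8 = 127.4 N down at 1.2 m → arm 1.2 m, τ = 127.4 × 1.2 = 152.9 N·m clockwise.
Sandbag: 28 × 9.8 = 274.4 N down at 1.5 m → arm 1.5 m, τ = 274.4 × 1.5 = 411.6 N·m clockwise.
Weight: 59 × 9.8 = 578.2 N down at 0.79 m → arm 0.79 m, τ = 578.2 × 0.79 = 456.8 N·m clockwise.
Total clockwise load moment = 1021 N·m.
The cable tension T acts at 3 m; only its component perpendicular to the bar, T sinθ, produces torque. sin 23° = 0.3907.
Setting net torque to zero: T × 3 × 0.3907 = 1021 → T = 1021 / 1.172 = 871 N.

T ≈ 871 N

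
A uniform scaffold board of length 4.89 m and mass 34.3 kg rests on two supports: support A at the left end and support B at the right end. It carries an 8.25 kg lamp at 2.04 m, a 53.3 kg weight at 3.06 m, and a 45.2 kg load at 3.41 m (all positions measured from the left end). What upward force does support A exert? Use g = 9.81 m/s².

Sum moments about support B (its reaction then has zero moment arm).
Beam weight: 34.3 × 9.81 = 336.5 N down at 2.445 m → arm 2.445 m, τ = 336.5 × 2.445 = 822.7 N·m counterclockwise.
Lamp: 8.25 × 9.81 = 80.93 N down at 2.04 m → arm 2.85 m, τ = 80.93 × 2.85 = 230.7 N·m counterclockwise.
Weight: 53.3 × 9.81 = 522.9 N down at 3.06 m → arm 1.83 m, τ = 522.9 × 1.83 = 956.9 N·m counterclockwise.
Load: 45.2 × 9.81 = 443.4 N down at 3.41 m → arm 1.48 m, τ = 443.4 × 1.48 = 656.2 N·m counterclockwise.
Net load moment about support B = 2666 N·m counterclockwise.
Reaction R at support A is upward at 0 m, arm 4.89 m → moment R × 4.89 clockwise.
Στ = 0 ⇒ R × 4.89 = 2666 ⇒ R = 545 N.

R_A ≈ 545 N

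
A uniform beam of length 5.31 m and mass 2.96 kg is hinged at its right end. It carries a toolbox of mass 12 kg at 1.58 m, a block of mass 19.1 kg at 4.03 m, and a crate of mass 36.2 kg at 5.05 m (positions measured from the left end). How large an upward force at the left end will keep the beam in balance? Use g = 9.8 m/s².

F ≈ 160 N

Taking torques about the right end:
Beam weight: 2.96 × 9.8 = 29.01 N down at 2.655 m → arm 2.655 m, τ = 29.01 × 2.655 = 77.02 N·m counterclockwise.
Toolbox: 12 × 9.8 = 117.6 N down at 1.58 m → arm 3.73 m, τ = 117.6 × 3.73 = 438.6 N·m counterclockwise.
Block: 19.1 × 9.8 = 187.2 N down at 4.03 m → arm 1.28 m, τ = 187.2 × 1.28 = 239.6 N·m counterclockwise.
Crate: 36.2 × 9.8 = 354.8 N down at 5.05 m → arm 0.26 m, τ = 354.8 × 0.26 = 92.25 N·m counterclockwise.
Net moment of the loads = 847.5 N·m counterclockwise.
The upward force F acts at the left end, arm 5.31 m, giving F × 5.31 clockwise.
Setting net torque to zero: F × 5.31 = 847.5 → F = 847.5 / 5.31 = 160 N.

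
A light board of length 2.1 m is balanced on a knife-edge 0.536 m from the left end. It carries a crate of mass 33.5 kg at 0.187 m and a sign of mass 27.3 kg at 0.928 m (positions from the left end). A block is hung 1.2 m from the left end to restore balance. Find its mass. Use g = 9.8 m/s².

Choose the knife-edge (at 0.536 m from the left end) as the axis so the support reaction has zero arm there.
Crate: 33.5 × 9.8 = 328.3 N down at 0.187 m → arm 0.349 m, τ = 328.3 × 0.349 = 114.6 N·m counterclockwise.
Sign: 27.3 × 9.8 = 267.5 N down at 0.928 m → arm 0.392 m, τ = 267.5 × 0.392 = 104.9 N·m clockwise.
Net moment of known loads = 9.7 N·m counterclockwise.
An unknown mass m at 1.2 m has arm 0.664 m; its moment is m·g·0.664 clockwise.
Balancing moments: m × 9.8 × 0.664 = 9.7, giving m = 9.7 / (9.8 × 0.664) = 1.49 kg.

m ≈ 1.49 kg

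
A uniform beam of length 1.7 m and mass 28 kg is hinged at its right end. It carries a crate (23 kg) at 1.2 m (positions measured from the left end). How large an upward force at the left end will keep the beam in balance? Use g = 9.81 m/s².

F ≈ 204 N

Take moments about the right end.
Beam weight: 28 × 9.81 = 274.7 N down at 0.85 m → arm 0.85 m, τ = 274.7 × 0.85 = 233.5 N·m counterclockwise.
Crate: 23 × 9.81 = 225.6 N down at 1.2 m → arm 0.5 m, τ = 225.6 × 0.5 = 112.8 N·m counterclockwise.
Net moment of the loads = 346.3 N·m counterclockwise.
The upward force F acts at the left end, arm 1.7 m, giving F × 1.7 clockwise.
Στ = 0 ⇒ F × 1.7 = 346.3 ⇒ F = 346.3 / 1.7 = 204 N.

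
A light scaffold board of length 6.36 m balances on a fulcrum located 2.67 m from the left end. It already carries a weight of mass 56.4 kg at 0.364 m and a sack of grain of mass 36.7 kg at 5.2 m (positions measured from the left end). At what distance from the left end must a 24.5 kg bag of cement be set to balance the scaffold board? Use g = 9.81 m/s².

Choose the fulcrum (at 2.67 m from the left end) as the axis so the support reaction has zero arm there.
Weight: 56.4 × 9.81 = 553.3 N down at 0.364 m → arm 2.306 m, τ = 553.3 × 2.306 = 1276 N·m counterclockwise.
Sack of grain: 36.7 × 9.81 = 360 N down at 5.2 m → arm 2.53 m, τ = 360 × 2.53 = 910.8 N·m clockwise.
Net moment of existing loads = 365.2 N·m counterclockwise.
The bag of cement weighs 24.5 × 9.81 = 240.3 N and must supply an equal clockwise moment, so its lever arm about the fulcrum is 365.2 / 240.3 = 1.52 m.
That puts it at 2.67 + 1.52 = 4.19 m from the left end.

x ≈ 4.19 m from the left end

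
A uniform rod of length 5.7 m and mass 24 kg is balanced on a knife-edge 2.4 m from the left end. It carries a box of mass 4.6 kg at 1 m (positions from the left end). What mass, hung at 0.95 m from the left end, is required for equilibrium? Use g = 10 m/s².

Take moments about the knife-edge (at 2.4 m from the left end).
Beam weight: 24 × 10 = 240 N down at 2.85 m → arm 0.45 m, τ = 240 × 0.45 = 108 N·m clockwise.
Box: 4.6 × 10 = 46 N down at 1 m → arm 1.4 m, τ = 46 × 1.4 = 64.4 N·m counterclockwise.
Net moment of known loads = 43.6 N·m clockwise.
An unknown mass m at 0.95 m has arm 1.45 m; its moment is m·g·1.45 counterclockwise.
Setting net torque to zero: m × 10 × 1.45 = 43.6 → m = 43.6 / (10 × 1.45) = 3.01 kg.

m ≈ 3.01 kg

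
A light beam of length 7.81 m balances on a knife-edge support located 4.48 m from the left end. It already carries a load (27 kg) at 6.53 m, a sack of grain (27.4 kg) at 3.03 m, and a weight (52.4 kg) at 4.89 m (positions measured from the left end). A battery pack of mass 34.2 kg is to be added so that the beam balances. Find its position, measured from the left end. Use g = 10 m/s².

x ≈ 3.4 m from the left end

Sum moments about the knife-edge support (at 4.48 m from the left end) (the support reaction has zero arm there).
Load: 27 × 10 = 270 N down at 6.53 m → arm 2.05 m, τ = 270 × 2.05 = 553.5 N·m clockwise.
Sack of grain: 27.4 × 10 = 274 N down at 3.03 m → arm 1.45 m, τ = 274 × 1.45 = 397.3 N·m counterclockwise.
Weight: 52.4 × 10 = 524 N down at 4.89 m → arm 0.41 m, τ = 524 × 0.41 = 214.8 N·m clockwise.
Net moment of existing loads = 371 N·m clockwise.
The battery pack weighs 34.2 × 10 = 342 N and must supply an equal counterclockwise moment, so its lever arm about the knife-edge support is 371 / 342 = 1.08 m.
That puts it at 4.48 − 1.08 = 3.4 m from the left end.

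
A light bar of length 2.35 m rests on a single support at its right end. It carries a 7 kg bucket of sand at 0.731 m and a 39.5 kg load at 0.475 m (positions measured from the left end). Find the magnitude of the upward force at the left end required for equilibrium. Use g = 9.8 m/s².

F ≈ 356 N

Taking torques about the right end:
Bucket of sand: 7 × 9.8 = 68.6 N down at 0.731 m → arm 1.619 m, τ = 68.6 × 1.619 = 111.1 N·m counterclockwise.
Load: 39.5 × 9.8 = 387.1 N down at 0.475 m → arm 1.875 m, τ = 387.1 × 1.875 = 725.8 N·m counterclockwise.
Net moment of the loads = 836.9 N·m counterclockwise.
The upward force F acts at the left end, arm 2.35 m, giving F × 2.35 clockwise.
Balancing moments: F × 2.35 = 836.9, giving F = 836.9 / 2.35 = 356 N.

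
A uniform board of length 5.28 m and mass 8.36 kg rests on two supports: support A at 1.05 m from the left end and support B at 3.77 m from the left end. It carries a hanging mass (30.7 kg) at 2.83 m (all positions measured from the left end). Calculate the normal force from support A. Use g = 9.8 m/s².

About support B:
Beam weight: 8.36 × 9.8 = 81.93 N down at 2.64 m → arm 1.13 m, τ = 81.93 × 1.13 = 92.58 N·m counterclockwise.
Hanging mass: 30.7 × 9.8 = 300.9 N down at 2.83 m → arm 0.94 m, τ = 300.9 × 0.94 = 282.8 N·m counterclockwise.
Net load moment about support B = 375.4 N·m counterclockwise.
Reaction R at support A is upward at 1.05 m, arm 2.72 m → moment R × 2.72 clockwise.
Setting net torque to zero: R × 2.72 = 375.4 → R = 138 N.

R_A ≈ 138 N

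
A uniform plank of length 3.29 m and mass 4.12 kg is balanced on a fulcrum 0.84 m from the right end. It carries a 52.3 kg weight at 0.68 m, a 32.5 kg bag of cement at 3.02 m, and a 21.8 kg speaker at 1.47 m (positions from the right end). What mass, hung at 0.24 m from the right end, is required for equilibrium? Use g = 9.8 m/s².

m ≈ 133 kg

About the fulcrum (at 0.84 m from the right end):
Beam weight: 4.12 × 9.8 = 40.38 N down at 1.645 m → arm 0.805 m, τ = 40.38 × 0.805 = 32.51 N·m counterclockwise.
Weight: 52.3 × 9.8 = 512.5 N down at 0.68 m → arm 0.16 m, τ = 512.5 × 0.16 = 82 N·m clockwise.
Bag of cement: 32.5 × 9.8 = 318.5 N down at 3.02 m → arm 2.18 m, τ = 318.5 × 2.18 = 694.3 N·m counterclockwise.
Speaker: 21.8 × 9.8 = 213.6 N down at 1.47 m → arm 0.63 m, τ = 213.6 × 0.63 = 134.6 N·m counterclockwise.
Net moment of known loads = 779.4 N·m counterclockwise.
An unknown mass m at 0.24 m has arm 0.6 m; its moment is m·g·0.6 clockwise.
For rotational equilibrium, m × 9.8 × 0.6 = 779.4, so m = 779.4 / (9.8 × 0.6) = 133 kg.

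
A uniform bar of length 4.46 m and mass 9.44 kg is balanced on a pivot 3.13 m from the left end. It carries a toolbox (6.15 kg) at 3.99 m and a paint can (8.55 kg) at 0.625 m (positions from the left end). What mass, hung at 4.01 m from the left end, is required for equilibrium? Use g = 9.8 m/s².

m ≈ 28 kg

Sum moments about the pivot (at 3.13 m from the left end) (the support reaction has zero arm there).
Beam weight: 9.44 × 9.8 = 92.51 N down at 2.23 m → arm 0.9 m, τ = 92.51 × 0.9 = 83.26 N·m counterclockwise.
Toolbox: 6.15 × 9.8 = 60.27 N down at 3.99 m → arm 0.86 m, τ = 60.27 × 0.86 = 51.83 N·m clockwise.
Paint can: 8.55 × 9.8 = 83.79 N down at 0.625 m → arm 2.505 m, τ = 83.79 × 2.505 = 209.9 N·m counterclockwise.
Net moment of known loads = 241.3 N·m counterclockwise.
An unknown mass m at 4.01 m has arm 0.88 m; its moment is m·g·0.88 clockwise.
Στ = 0 ⇒ m × 9.8 × 0.88 = 241.3 ⇒ m = 241.3 / (9.8 × 0.88) = 28 kg.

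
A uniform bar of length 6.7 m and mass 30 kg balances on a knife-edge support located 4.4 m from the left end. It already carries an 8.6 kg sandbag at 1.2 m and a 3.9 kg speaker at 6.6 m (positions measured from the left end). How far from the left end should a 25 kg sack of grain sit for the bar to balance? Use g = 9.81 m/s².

Choose the knife-edge support (at 4.4 m from the left end) as the axis so the support reaction has zero arm there.
Beam weight: 30 × 9.81 = 294.3 N down at 3.35 m → arm 1.05 m, τ = 294.3 × 1.05 = 309 N·m counterclockwise.
Sandbag: 8.6 × 9.81 = 84.37 N down at 1.2 m → arm 3.2 m, τ = 84.37 × 3.2 = 270 N·m counterclockwise.
Speaker: 3.9 × 9.81 = 38.26 N down at 6.6 m → arm 2.2 m, τ = 38.26 × 2.2 = 84.17 N·m clockwise.
Net moment of existing loads = 494.8 N·m counterclockwise.
The sack of grain weighs 25 × 9.81 = 245.2 N and must supply an equal clockwise moment, so its lever arm about the knife-edge support is 494.8 / 245.2 = 2.02 m.
That puts it at 4.4 + 2.02 = 6.42 m from the left end.

x ≈ 6.42 m from the left end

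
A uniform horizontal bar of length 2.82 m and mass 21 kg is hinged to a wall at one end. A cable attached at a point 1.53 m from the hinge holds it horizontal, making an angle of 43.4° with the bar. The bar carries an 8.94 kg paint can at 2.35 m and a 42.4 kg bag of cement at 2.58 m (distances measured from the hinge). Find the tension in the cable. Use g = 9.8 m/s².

T ≈ 1490 N

Taking torques about the hinge:
Beam weight: 21 × 9.8 = 205.8 N down at 1.41 m → arm 1.41 m, τ = 205.8 × 1.41 = 290.2 N·m clockwise.
Paint can: 8.94 × 9.8 = 87.61 N down at 2.35 m → arm 2.35 m, τ = 87.61 × 2.35 = 205.9 N·m clockwise.
Bag of cement: 42.4 × 9.8 = 415.5 N down at 2.58 m → arm 2.58 m, τ = 415.5 × 2.58 = 1072 N·m clockwise.
Total clockwise load moment = 1568 N·m.
The cable tension T acts at 1.53 m; only its component perpendicular to the bar, T sinθ, produces torque. sin 43.4° = 0.6871.
Balancing moments: T × 1.53 × 0.6871 = 1568, giving T = 1568 / 1.051 = 1490 N.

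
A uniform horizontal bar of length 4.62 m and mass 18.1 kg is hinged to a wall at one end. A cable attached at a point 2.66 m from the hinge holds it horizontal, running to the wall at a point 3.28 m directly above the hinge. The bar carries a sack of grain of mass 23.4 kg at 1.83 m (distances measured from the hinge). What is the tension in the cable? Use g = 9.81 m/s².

Sum moments about the hinge (the unknown hinge reaction has zero arm there).
Beam weight: 18.1 × 9.81 = 177.6 N down at 2.31 m → arm 2.31 m, τ = 177.6 × 2.31 = 410.3 N·m clockwise.
Sack of grain: 23.4 × 9.81 = 229.6 N down at 1.83 m → arm 1.83 m, τ = 229.6 × 1.83 = 420.2 N·m clockwise.
Total clockwise load moment = 830.5 N·m.
The cable tension T acts at 2.66 m; only its component perpendicular to the bar, T sinθ, produces torque. sinθ = h/√(h²+d²) = 3.28/√(3.28²+2.66²) = 0.7767.
Setting net torque to zero: T × 2.66 × 0.7767 = 830.5 → T = 830.5 / 2.066 = 402 N.

T ≈ 402 N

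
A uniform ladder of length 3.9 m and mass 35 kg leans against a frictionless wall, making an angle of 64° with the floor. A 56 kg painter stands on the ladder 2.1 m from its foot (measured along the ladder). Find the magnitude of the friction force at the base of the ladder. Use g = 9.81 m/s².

Sum moments about the foot of the ladder (the floor normal and friction both act there and drop out).
Ladder weight 35×9.81 = 343.4 N acts at 1.95 m along the ladder; its horizontal arm is 1.95·cos64° = 0.8548 m → τ = 293.5 N·m clockwise.
Painter: 56×9.81 = 549.4 N at 2.1 m → arm 0.9206 m → τ = 505.8 N·m clockwise.
Wall normal N acts horizontally at the top; its moment arm is the height L sinθ = 3.9·sin64° = 3.505 m, counterclockwise.
Setting net torque to zero: N × 3.505 = 799.3 → N = 228 N.
ΣFx = 0: friction at the foot balances the wall's push, so f = N_wall = 228 N.

f ≈ 228 N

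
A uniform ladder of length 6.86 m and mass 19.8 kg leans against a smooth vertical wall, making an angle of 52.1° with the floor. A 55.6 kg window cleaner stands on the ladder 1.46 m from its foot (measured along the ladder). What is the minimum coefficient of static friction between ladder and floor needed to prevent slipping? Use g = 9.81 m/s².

μ_min ≈ 0.224

Choose the foot of the ladder as the axis so the floor normal and friction both act there and drop out.
Ladder weight 19.8×9.81 = 194.2 N acts at 3.43 m along the ladder; its horizontal arm is 3.43·cos52.1° = 2.107 m → τ = 409.2 N·m clockwise.
Window cleaner: 55.6×9.81 = 545.4 N at 1.46 m → arm 0.8969 m → τ = 489.2 N·m clockwise.
Wall normal N acts horizontally at the top; its moment arm is the height L sinθ = 6.86·sin52.1° = 5.413 m, counterclockwise.
For rotational equilibrium, N × 5.413 = 898.4, so N = 166 N.
ΣFx = 0 ⇒ f = N_wall = 166 N. ΣFy = 0 ⇒ N_floor = 739.6 N.
μ_min = f / N_floor = 166 / 739.6 = 0.224.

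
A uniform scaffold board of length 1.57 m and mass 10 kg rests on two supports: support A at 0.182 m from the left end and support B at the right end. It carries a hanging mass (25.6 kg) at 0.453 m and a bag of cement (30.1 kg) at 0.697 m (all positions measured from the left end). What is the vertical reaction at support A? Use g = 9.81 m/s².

Choose support B as the axis so its reaction then has zero moment arm.
Beam weight: 10 × 9.81 = 98.1 N down at 0.785 m → arm 0.785 m, τ = 98.1 × 0.785 = 77.01 N·m counterclockwise.
Hanging mass: 25.6 × 9.81 = 251.1 N down at 0.453 m → arm 1.117 m, τ = 251.1 × 1.117 = 280.5 N·m counterclockwise.
Bag of cement: 30.1 × 9.81 = 295.3 N down at 0.697 m → arm 0.873 m, τ = 295.3 × 0.873 = 257.8 N·m counterclockwise.
Net load moment about support B = 615.3 N·m counterclockwise.
Reaction R at support A is upward at 0.182 m, arm 1.388 m → moment R × 1.388 clockwise.
Στ = 0 ⇒ R × 1.388 = 615.3 ⇒ R = 443 N.

R_A ≈ 443 N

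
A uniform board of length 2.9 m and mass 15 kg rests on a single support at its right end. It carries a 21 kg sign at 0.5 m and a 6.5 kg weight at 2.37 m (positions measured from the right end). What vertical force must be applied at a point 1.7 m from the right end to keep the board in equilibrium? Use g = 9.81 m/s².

Take moments about the right end.
Beam weight: 15 × 9.81 = 147.2 N down at 1.45 m → arm 1.45 m, τ = 147.2 × 1.45 = 213.4 N·m counterclockwise.
Sign: 21 × 9.81 = 206 N down at 0.5 m → arm 0.5 m, τ = 206 × 0.5 = 103 N·m counterclockwise.
Weight: 6.5 × 9.81 = 63.77 N down at 2.37 m → arm 2.37 m, τ = 63.77 × 2.37 = 151.1 N·m counterclockwise.
Net moment of the loads = 467.5 N·m counterclockwise.
The upward force F acts at a point 1.7 m from the right end, arm 1.7 m, giving F × 1.7 clockwise.
Balancing moments: F × 1.7 = 467.5, giving F = 467.5 / 1.7 = 275 N.

F ≈ 275 N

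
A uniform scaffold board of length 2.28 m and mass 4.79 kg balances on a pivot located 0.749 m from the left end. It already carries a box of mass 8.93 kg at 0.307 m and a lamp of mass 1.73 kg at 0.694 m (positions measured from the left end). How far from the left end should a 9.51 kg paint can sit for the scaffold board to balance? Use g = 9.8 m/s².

Take moments about the pivot (at 0.749 m from the left end).
Beam weight: 4.79 × 9.8 = 46.94 N down at 1.14 m → arm 0.391 m, τ = 46.94 × 0.391 = 18.35 N·m clockwise.
Box: 8.93 × 9.8 = 87.51 N down at 0.307 m → arm 0.442 m, τ = 87.51 × 0.442 = 38.68 N·m counterclockwise.
Lamp: 1.73 × 9.8 = 16.95 N down at 0.694 m → arm 0.055 m, τ = 16.95 × 0.055 = 0.9322 N·m counterclockwise.
Net moment of existing loads = 21.26 N·m counterclockwise.
The paint can weighs 9.51 × 9.8 = 93.2 N and must supply an equal clockwise moment, so its lever arm about the pivot is 21.26 / 93.2 = 0.228 m.
That puts it at 0.749 + 0.228 = 0.977 m from the left end.

x ≈ 0.977 m from the left end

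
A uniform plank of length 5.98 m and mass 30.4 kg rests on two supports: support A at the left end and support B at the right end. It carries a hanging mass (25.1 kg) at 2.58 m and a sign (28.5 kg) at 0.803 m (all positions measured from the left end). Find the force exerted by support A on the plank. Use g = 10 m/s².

R_A ≈ 541 N

Choose support B as the axis so its reaction then has zero moment arm.
Beam weight: 30.4 × 10 = 304 N down at 2.99 m → arm 2.99 m, τ = 304 × 2.99 = 909 N·m counterclockwise.
Hanging mass: 25.1 × 10 = 251 N down at 2.58 m → arm 3.4 m, τ = 251 × 3.4 = 853.4 N·m counterclockwise.
Sign: 28.5 × 10 = 285 N down at 0.803 m → arm 5.177 m, τ = 285 × 5.177 = 1475 N·m counterclockwise.
Net load moment about support B = 3237 N·m counterclockwise.
Reaction R at support A is upward at 0 m, arm 5.98 m → moment R × 5.98 clockwise.
Στ = 0 ⇒ R × 5.98 = 3237 ⇒ R = 541 N.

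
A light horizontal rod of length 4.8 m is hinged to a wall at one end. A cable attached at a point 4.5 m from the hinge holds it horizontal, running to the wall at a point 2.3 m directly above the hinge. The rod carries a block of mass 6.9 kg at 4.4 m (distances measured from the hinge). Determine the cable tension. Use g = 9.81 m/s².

Sum moments about the hinge (the unknown hinge reaction has zero arm there).
Block: 6.9 × 9.81 = 67.69 N down at 4.4 m → arm 4.4 m, τ = 67.69 × 4.4 = 297.8 N·m clockwise.
Total clockwise load moment = 297.8 N·m.
The cable tension T acts at 4.5 m; only its component perpendicular to the rod, T sinθ, produces torque. sinθ = h/√(h²+d²) = 2.3/√(2.3²+4.5²) = 0.4551.
For rotational equilibrium, T × 4.5 × 0.4551 = 297.8, so T = 297.8 / 2.048 = 145 N.

T ≈ 145 N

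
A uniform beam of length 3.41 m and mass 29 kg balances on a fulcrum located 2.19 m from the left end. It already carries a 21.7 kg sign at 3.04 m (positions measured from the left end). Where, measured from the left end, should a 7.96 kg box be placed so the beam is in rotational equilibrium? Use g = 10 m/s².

Take moments about the fulcrum (at 2.19 m from the left end).
Beam weight: 29 × 10 = 290 N down at 1.705 m → arm 0.485 m, τ = 290 × 0.485 = 140.7 N·m counterclockwise.
Sign: 21.7 × 10 = 217 N down at 3.04 m → arm 0.85 m, τ = 217 × 0.85 = 184.4 N·m clockwise.
Net moment of existing loads = 43.7 N·m clockwise.
The box weighs 7.96 × 10 = 79.6 N and must supply an equal counterclockwise moment, so its lever arm about the fulcrum is 43.7 / 79.6 = 0.549 m.
That puts it at 2.19 − 0.549 = 1.64 m from the left end.

x ≈ 1.64 m from the left end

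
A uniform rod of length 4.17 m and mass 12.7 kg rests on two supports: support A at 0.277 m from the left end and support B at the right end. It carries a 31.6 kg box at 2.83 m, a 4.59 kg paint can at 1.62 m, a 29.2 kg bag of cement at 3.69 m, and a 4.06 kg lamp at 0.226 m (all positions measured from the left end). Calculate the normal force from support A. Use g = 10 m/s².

R_A ≈ 284 N

Taking torques about support B:
Beam weight: 12.7 × 10 = 127 N down at 2.085 m → arm 2.085 m, τ = 127 × 2.085 = 264.8 N·m counterclockwise.
Box: 31.6 × 10 = 316 N down at 2.83 m → arm 1.34 m, τ = 316 × 1.34 = 423.4 N·m counterclockwise.
Paint can: 4.59 × 10 = 45.9 N down at 1.62 m → arm 2.55 m, τ = 45.9 × 2.55 = 117 N·m counterclockwise.
Bag of cement: 29.2 × 10 = 292 N down at 3.69 m → arm 0.48 m, τ = 292 × 0.48 = 140.2 N·m counterclockwise.
Lamp: 4.06 × 10 = 40.6 N down at 0.226 m → arm 3.944 m, τ = 40.6 × 3.944 = 160.1 N·m counterclockwise.
Net load moment about support B = 1106 N·m counterclockwise.
Reaction R at support A is upward at 0.277 m, arm 3.893 m → moment R × 3.893 clockwise.
Στ = 0 ⇒ R × 3.893 = 1106 ⇒ R = 284 N.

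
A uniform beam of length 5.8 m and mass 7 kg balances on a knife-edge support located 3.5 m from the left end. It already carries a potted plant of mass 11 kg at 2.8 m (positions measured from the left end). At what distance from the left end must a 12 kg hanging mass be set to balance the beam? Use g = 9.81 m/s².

About the knife-edge support (at 3.5 m from the left end):
Beam weight: 7 × 9.81 = 68.67 N down at 2.9 m → arm 0.6 m, τ = 68.67 × 0.6 = 41.2 N·m counterclockwise.
Potted plant: 11 × 9.81 = 107.9 N down at 2.8 m → arm 0.7 m, τ = 107.9 × 0.7 = 75.53 N·m counterclockwise.
Net moment of existing loads = 116.7 N·m counterclockwise.
The hanging mass weighs 12 × 9.81 = 117.7 N and must supply an equal clockwise moment, so its lever arm about the knife-edge support is 116.7 / 117.7 = 0.992 m.
That puts it at 3.5 + 0.992 = 4.49 m from the left end.

x ≈ 4.49 m from the left end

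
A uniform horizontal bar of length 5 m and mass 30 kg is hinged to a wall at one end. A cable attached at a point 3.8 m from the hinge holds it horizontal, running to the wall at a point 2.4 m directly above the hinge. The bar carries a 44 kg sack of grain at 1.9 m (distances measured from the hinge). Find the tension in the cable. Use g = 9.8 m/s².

T ≈ 766 N

Take moments about the hinge.
Beam weight: 30 × 9.8 = 294 N down at 2.5 m → arm 2.5 m, τ = 294 × 2.5 = 735 N·m clockwise.
Sack of grain: 44 × 9.8 = 431.2 N down at 1.9 m → arm 1.9 m, τ = 431.2 × 1.9 = 819.3 N·m clockwise.
Total clockwise load moment = 1554 N·m.
The cable tension T acts at 3.8 m; only its component perpendicular to the bar, T sinθ, produces torque. sinθ = h/√(h²+d²) = 2.4/√(2.4²+3.8²) = 0.534.
Setting net torque to zero: T × 3.8 × 0.534 = 1554 → T = 1554 / 2.029 = 766 N.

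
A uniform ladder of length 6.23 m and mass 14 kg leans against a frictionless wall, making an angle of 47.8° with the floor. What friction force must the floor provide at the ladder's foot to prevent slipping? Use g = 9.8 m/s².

f ≈ 62.2 N

Choose the foot of the ladder as the axis so the floor normal and friction both act there and drop out.
Ladder weight 14×9.8 = 137.2 N acts at 3.115 m along the ladder; its horizontal arm is 3.115·cos47.8° = 2.092 m → τ = 287 N·m clockwise.
Wall normal N acts horizontally at the top; its moment arm is the height L sinθ = 6.23·sin47.8° = 4.615 m, counterclockwise.
For rotational equilibrium, N × 4.615 = 287, so N = 62.2 N.
ΣFx = 0: friction at the foot balances the wall's push, so f = N_wall = 62.2 N.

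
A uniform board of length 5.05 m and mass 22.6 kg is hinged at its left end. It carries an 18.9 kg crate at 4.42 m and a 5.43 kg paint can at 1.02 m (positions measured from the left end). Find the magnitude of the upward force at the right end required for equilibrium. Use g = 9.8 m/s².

F ≈ 284 N

Taking torques about the left end:
Beam weight: 22.6 × 9.8 = 221.5 N down at 2.525 m → arm 2.525 m, τ = 221.5 × 2.525 = 559.3 N·m clockwise.
Crate: 18.9 × 9.8 = 185.2 N down at 4.42 m → arm 4.42 m, τ = 185.2 × 4.42 = 818.6 N·m clockwise.
Paint can: 5.43 × 9.8 = 53.21 N down at 1.02 m → arm 1.02 m, τ = 53.21 × 1.02 = 54.27 N·m clockwise.
Net moment of the loads = 1432 N·m clockwise.
The upward force F acts at the right end, arm 5.05 m, giving F × 5.05 counterclockwise.
For rotational equilibrium, F × 5.05 = 1432, so F = 1432 / 5.05 = 284 N.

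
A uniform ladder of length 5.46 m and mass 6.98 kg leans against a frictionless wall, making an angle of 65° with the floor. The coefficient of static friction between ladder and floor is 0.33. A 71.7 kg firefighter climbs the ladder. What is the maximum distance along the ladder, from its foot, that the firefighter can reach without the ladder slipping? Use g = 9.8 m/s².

Choose the foot of the ladder as the axis so the floor normal and friction both act there and drop out.
Ladder weight 6.98×9.8 = 68.4 N acts at 2.73 m along the ladder; its horizontal arm is 2.73·cos65° = 1.154 m → τ = 78.93 N·m clockwise.
Firefighter weight 71.7×9.8 = 702.7 N at distance d → arm d·cos65° → τ = 702.7·d·0.4226 clockwise.
Wall normal N at the top has arm L sinθ = 4.948 m counterclockwise, so Στ = 0 gives N·4.948 = 78.93 + 297·d.
ΣFy = 0 ⇒ N_floor = 771.1 N, so the maximum friction is μ_s·N_floor = 0.33×771.1 = 254.5 N. ΣFx = 0 ⇒ N_wall = f, so at the slipping point N = 254.5 N.
Substituting: 254.5×4.948 = 78.93 + 297·d ⇒ d = (1259 − 78.93) / 297 = 3.97 m.

d ≈ 3.97 m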